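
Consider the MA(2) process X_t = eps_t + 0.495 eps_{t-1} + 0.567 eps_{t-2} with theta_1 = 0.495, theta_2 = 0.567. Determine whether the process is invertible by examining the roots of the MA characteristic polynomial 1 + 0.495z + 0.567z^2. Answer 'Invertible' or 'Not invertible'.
\text{Invertible}

The MA(q) characteristic polynomial is P(z) = 1 + 0.495z + 0.567z^2.
Invertibility requires all roots to lie outside the unit circle, i.e. |z| > 1 for every root.
Set 1 + (0.495) z + (0.567) z^2 = 0, i.e. a z^2 + b z + c = 0 with a = 0.567, b = 0.495, c = 1.
Discriminant D = b^2 - 4ac = (0.495)^2 - 4*(0.567)*1 = 0.245025 - (2.268) = -2.022975.
D < 0, so the roots are the complex-conjugate pair z = (-b +/- i sqrt(-D)) / (2a) = -0.4365 +/- 1.2542i.
For a conjugate pair |z|^2 = z * conj(z) = (product of roots) = c/a = 1/(0.567) = 1.763668, so |z| = sqrt(1.763668) = 1.328 for both roots.
Moduli of all roots: 1.3280, 1.3280.
All moduli strictly greater than 1? Yes.
Verdict: Invertible.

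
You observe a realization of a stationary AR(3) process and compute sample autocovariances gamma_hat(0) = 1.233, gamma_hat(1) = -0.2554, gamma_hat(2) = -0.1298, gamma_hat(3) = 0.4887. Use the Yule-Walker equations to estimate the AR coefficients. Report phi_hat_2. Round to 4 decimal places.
\hat\phi_{2} = -0.0680

The Yule-Walker equations for an AR(p) process read, in matrix form,
  Gamma_p phi = r_p,   with   (Gamma_p)_{ij} = gamma(|i - j|),
                       (r_p)_i = gamma(i),   i,j = 1..p.
Substitute the sample gammas (Toeplitz matrix and right-hand side of size 3):
  Gamma_p = [[1.233, -0.2554, -0.1298], [-0.2554, 1.233, -0.2554], [-0.1298, -0.2554, 1.233]]
  r_p     = [-0.2554, -0.1298, 0.4887]
Written out (R1..R3):
  (R1) 1.233 phi_1 - 0.2554 phi_2 - 0.1298 phi_3 = -0.2554
  (R2) -0.2554 phi_1 + 1.233 phi_2 - 0.2554 phi_3 = -0.1298
  (R3) -0.1298 phi_1 - 0.2554 phi_2 + 1.233 phi_3 = 0.4887
Gaussian elimination:
  R2 <- R2 - (-0.2554/1.233) R1 = R2 - (-0.207137) R1:  1.180097 phi_2 - 0.282286 phi_3 = -0.182703
  R3 <- R3 - (-0.1298/1.233) R1 = R3 - (-0.105272) R1:  -0.282286 phi_2 + 1.219336 phi_3 = 0.461814
  R3 <- R3 - (-0.282286/1.180097) R2 = R3 - (-0.239206) R2:  1.151811 phi_3 = 0.41811
Back-substitution:
  phi_hat_3 = 0.41811 / 1.151811 = 0.363002
  phi_hat_2 = (-0.182703 - (-0.282286)(0.363002)) / 1.180097 = -0.067988
  phi_hat_1 = (-0.2554 - (-0.2554)(-0.067988) - (-0.1298)(0.363002)) / 1.233 = -0.183006
So phi_hat = [-0.1830, -0.0680, 0.3630].
Therefore phi_hat_2 = -0.0680.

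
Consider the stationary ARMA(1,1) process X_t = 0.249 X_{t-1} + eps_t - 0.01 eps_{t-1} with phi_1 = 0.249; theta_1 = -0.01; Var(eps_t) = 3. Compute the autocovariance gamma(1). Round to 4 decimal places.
\gamma(1) = 0.7625

Multiply the model equation by X_{t-k} and take expectations. With theta_0 = psi_0 = 1 and psi_j the MA(infinity) weights, this gives
  gamma(k) - sum_i phi_i gamma(k-i) = c_k,
  c_k = sigma^2 * sum_{j=k..q} theta_j psi_{j-k}   (c_k = 0 for k > q),
using gamma(-m) = gamma(m).
psi-weights needed (psi_j = theta_j + sum_i phi_i psi_{j-i}):
  psi_1 = theta_1 + phi_1 = -0.01 + (0.249) = 0.239
Right-hand sides:
  c_0 = sigma^2 (1 + theta_1 psi_1) = 3 * (1 + (-0.01)(0.239)) = 3 * 0.99761 = 2.99283
  c_1 = sigma^2 theta_1 = 3 * (-0.01) = -0.03
  c_2 = 0
Equations for k = 0 and k = 1 (AR order 1):
  gamma(0) = phi_1 gamma(1) + c_0
  gamma(1) = phi_1 gamma(0) + c_1
Substituting the second into the first: gamma(0) (1 - phi_1^2) = c_0 + phi_1 c_1, so
  gamma(0) = (c_0 + phi_1 c_1) / (1 - phi_1^2) = (2.99283 + (0.249)(-0.03)) / (1 - (0.249)^2) = 2.98536 / 0.937999 = 3.18269.
  gamma(1) = phi_1 gamma(0) + c_1 = (0.249)(3.18269) + (-0.03) = 0.76249.
Therefore gamma(1) = 0.7625 (to 4 decimal places).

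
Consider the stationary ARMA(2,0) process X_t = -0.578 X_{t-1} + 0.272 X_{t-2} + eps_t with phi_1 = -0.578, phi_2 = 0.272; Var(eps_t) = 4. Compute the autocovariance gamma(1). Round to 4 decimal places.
\gamma(1) = -9.2783

Multiply the model equation by X_{t-k} and take expectations. With theta_0 = psi_0 = 1 and psi_j the MA(infinity) weights, this gives
  gamma(k) - sum_i phi_i gamma(k-i) = c_k,
  c_k = sigma^2 * sum_{j=k..q} theta_j psi_{j-k}   (c_k = 0 for k > q),
using gamma(-m) = gamma(m).
Pure AR (q = 0): c_0 = sigma^2 = 4, c_k = 0 for k >= 1.
Equations for k = 0, 1, 2 (AR order 2, c_2 = 0):
  (E0) gamma(0) = phi_1 gamma(1) + phi_2 gamma(2) + c_0
  (E1) gamma(1) = phi_1 gamma(0) + phi_2 gamma(1) + c_1
  (E2) gamma(2) = phi_1 gamma(1) + phi_2 gamma(0)
From (E1): gamma(1) = A gamma(0) + B with
  A = phi_1 / (1 - phi_2) = -0.578 / 0.728 = -0.793956,   B = c_1 / (1 - phi_2) = 0 / 0.728 = 0.
Insert (E2) into (E0): gamma(0) (1 - phi_2^2) = phi_1 (1 + phi_2) gamma(1) + c_0.
  phi_1 (1 + phi_2) = (-0.578)(1.272) = -0.735216,   1 - phi_2^2 = 0.926016.
Replace gamma(1) by A gamma(0) + B and collect gamma(0):
  gamma(0) [0.926016 - (-0.735216)(-0.793956)] = c_0 = 4
  gamma(0) * 0.342287 = 4
  gamma(0) = 4 / 0.342287 = 11.686106.
  gamma(1) = A gamma(0) = (-0.793956)(11.686106) = -9.278255.
Therefore gamma(1) = -9.2783 (to 4 decimal places).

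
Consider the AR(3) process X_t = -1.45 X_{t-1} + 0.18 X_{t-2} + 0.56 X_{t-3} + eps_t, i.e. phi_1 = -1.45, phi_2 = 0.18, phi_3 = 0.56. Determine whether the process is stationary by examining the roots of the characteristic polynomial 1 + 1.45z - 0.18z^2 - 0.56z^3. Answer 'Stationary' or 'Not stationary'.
\text{Not stationary}

The AR(p) characteristic polynomial is P(z) = 1 + 1.45z - 0.18z^2 - 0.56z^3.
Stationarity requires all roots to lie outside the unit circle, i.e. |z| > 1 for every root.
Degree 3: look for a simple real root z0 first, then factor out (1 - z/z0) and solve the remaining quadratic.
Testing z0 = -1.25: P(-1.25) = 1 + (1.45)(-1.25) + (-0.18)(-1.25)^2 + (-0.56)(-1.25)^3
  = 1 + (-1.8125) + (-0.28125) + (1.09375) = 0.  So z_0 = -1.25 is a root, |z_0| = 1.25.
Divide out the factor (1 + 0.8 z) = (1 - z/z0) (since 1/z0 = -0.8):
  P(z) = (1 + 0.8 z)(1 + (0.65) z + (-0.7) z^2)
  [check: z-coef 0.65 - (-0.8) = 1.45; z^2-coef -0.7 - (-0.8)(0.65) = -0.18; z^3-coef -(-0.8)(-0.7) = -0.56.]
Remaining roots from the quadratic factor 1 + (0.65) z + (-0.7) z^2:
  Set 1 + (0.65) z + (-0.7) z^2 = 0, i.e. a z^2 + b z + c = 0 with a = -0.7, b = 0.65, c = 1.
  Discriminant D = b^2 - 4ac = (0.65)^2 - 4*(-0.7)*1 = 0.4225 - (-2.8) = 3.2225.
  D >= 0, so the roots are real: z = (-b +/- sqrt(D)) / (2a) = (-0.65 +/- 1.795132) / (-1.4).
    z_1 = (-0.65 + 1.795132) / (-1.4) = -0.818,   |z_1| = 0.818.
    z_2 = (-0.65 - 1.795132) / (-1.4) = 1.7465,   |z_2| = 1.7465.
Moduli of all roots: 1.2500, 0.8180, 1.7465.
All moduli strictly greater than 1? No.
Verdict: Not stationary.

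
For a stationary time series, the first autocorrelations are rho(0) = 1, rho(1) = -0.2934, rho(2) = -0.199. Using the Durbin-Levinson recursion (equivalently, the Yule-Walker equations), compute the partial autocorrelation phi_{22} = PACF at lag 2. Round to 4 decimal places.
\phi_{22} = -0.3119

The PACF at lag k is phi_{kk}, the last component of the solution
to the Yule-Walker system G_k phi = r_k where
  (G_k)_{ij} = rho(|i - j|), (r_k)_i = rho(i), i,j = 1..k.
Equivalently, Durbin-Levinson gives phi_{kk} iteratively:
  phi_{11} = rho(1)
  phi_{kk} = [rho(k) - sum_{j=1..k-1} phi_{k-1,j} rho(k-j)]
            / [1 - sum_{j=1..k-1} phi_{k-1,j} rho(j)],
  phi_{k,j} = phi_{k-1,j} - phi_{kk} phi_{k-1,k-j},  j = 1..k-1.
Step k = 1:
  phi_11 = rho(1) = -0.2934.
Step k = 2:
  phi_22 = [rho(2) - phi_11 rho(1)] / [1 - phi_11 rho(1)] = [-0.199 - (-0.2934)(-0.2934)] / [1 - (-0.2934)(-0.2934)]
         = -0.28508356 / 0.91391644 = -0.3119.
Therefore phi_{22} = -0.3119.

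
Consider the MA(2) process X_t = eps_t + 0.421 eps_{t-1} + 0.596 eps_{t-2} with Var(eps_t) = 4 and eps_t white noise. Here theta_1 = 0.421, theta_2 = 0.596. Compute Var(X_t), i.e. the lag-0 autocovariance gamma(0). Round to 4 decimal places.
\gamma(0) = 6.1298

For an MA(q) process X_t = eps_t + sum_i theta_i eps_{t-i} with
Var(eps_t) = sigma^2, the variance is
  gamma(0) = sigma^2 * (1 + sum_i theta_i^2).
  sum_i theta_i^2 = (0.421)^2 + (0.596)^2 = 0.177241 + 0.355216 = 0.532457.
  gamma(0) = 4 * (1 + 0.532457) = 4 * 1.532457 = 6.129828, which rounds to 6.1298.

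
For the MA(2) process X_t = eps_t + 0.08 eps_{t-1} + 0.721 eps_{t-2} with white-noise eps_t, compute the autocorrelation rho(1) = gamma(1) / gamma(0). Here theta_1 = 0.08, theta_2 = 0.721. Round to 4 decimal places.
\rho(1) = 0.0902

For an MA(q) process with theta_0 = 1, the autocovariance is
  gamma(k) = sigma^2 * sum_{i=0..q-k} theta_i * theta_{i+k},
and rho(k) = gamma(k) / gamma(0). Sigma^2 cancels.
  numerator   = (1)*(0.08) + (0.08)*(0.721) = 0.13768.
  denominator = (1)^2 + (0.08)^2 + (0.721)^2 = 1.526241.
  rho(1) = 0.13768 / 1.526241 = 0.0902.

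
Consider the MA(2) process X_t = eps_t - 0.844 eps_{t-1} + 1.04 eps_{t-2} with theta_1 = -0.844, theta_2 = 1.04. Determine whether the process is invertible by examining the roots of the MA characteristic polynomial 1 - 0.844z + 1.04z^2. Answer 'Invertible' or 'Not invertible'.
\text{Not invertible}

The MA(q) characteristic polynomial is P(z) = 1 - 0.844z + 1.04z^2.
Invertibility requires all roots to lie outside the unit circle, i.e. |z| > 1 for every root.
Set 1 + (-0.844) z + (1.04) z^2 = 0, i.e. a z^2 + b z + c = 0 with a = 1.04, b = -0.844, c = 1.
Discriminant D = b^2 - 4ac = (-0.844)^2 - 4*(1.04)*1 = 0.712336 - (4.16) = -3.447664.
D < 0, so the roots are the complex-conjugate pair z = (-b +/- i sqrt(-D)) / (2a) = 0.4058 +/- 0.8927i.
For a conjugate pair |z|^2 = z * conj(z) = (product of roots) = c/a = 1/(1.04) = 0.961538, so |z| = sqrt(0.961538) = 0.9806 for both roots.
Moduli of all roots: 0.9806, 0.9806.
All moduli strictly greater than 1? No.
Verdict: Not invertible.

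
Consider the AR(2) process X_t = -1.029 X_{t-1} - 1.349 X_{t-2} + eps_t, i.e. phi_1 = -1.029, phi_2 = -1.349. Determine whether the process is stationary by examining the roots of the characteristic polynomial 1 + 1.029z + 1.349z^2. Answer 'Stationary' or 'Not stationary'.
\text{Not stationary}

The AR(p) characteristic polynomial is P(z) = 1 + 1.029z + 1.349z^2.
Stationarity requires all roots to lie outside the unit circle, i.e. |z| > 1 for every root.
Set 1 + (1.029) z + (1.349) z^2 = 0, i.e. a z^2 + b z + c = 0 with a = 1.349, b = 1.029, c = 1.
Discriminant D = b^2 - 4ac = (1.029)^2 - 4*(1.349)*1 = 1.058841 - (5.396) = -4.337159.
D < 0, so the roots are the complex-conjugate pair z = (-b +/- i sqrt(-D)) / (2a) = -0.3814 +/- 0.7719i.
For a conjugate pair |z|^2 = z * conj(z) = (product of roots) = c/a = 1/(1.349) = 0.74129, so |z| = sqrt(0.74129) = 0.861 for both roots.
Moduli of all roots: 0.8610, 0.8610.
All moduli strictly greater than 1? No.
Verdict: Not stationary.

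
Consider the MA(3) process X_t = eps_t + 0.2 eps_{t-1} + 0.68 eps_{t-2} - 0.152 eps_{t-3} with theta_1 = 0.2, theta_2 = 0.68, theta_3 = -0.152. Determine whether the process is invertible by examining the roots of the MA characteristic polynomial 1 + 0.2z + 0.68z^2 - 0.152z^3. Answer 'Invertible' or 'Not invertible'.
\text{Invertible}

The MA(q) characteristic polynomial is P(z) = 1 + 0.2z + 0.68z^2 - 0.152z^3.
Invertibility requires all roots to lie outside the unit circle, i.e. |z| > 1 for every root.
Degree 3: look for a simple real root z0 first, then factor out (1 - z/z0) and solve the remaining quadratic.
Testing z0 = 5: P(5) = 1 + (0.2)(5) + (0.68)(5)^2 + (-0.152)(5)^3
  = 1 + (1) + (17) + (-19) = 0.  So z_0 = 5 is a root, |z_0| = 5.
Divide out the factor (1 - 0.2 z) = (1 - z/z0) (since 1/z0 = 0.2):
  P(z) = (1 - 0.2 z)(1 + (0.4) z + (0.76) z^2)
  [check: z-coef 0.4 - (0.2) = 0.2; z^2-coef 0.76 - (0.2)(0.4) = 0.68; z^3-coef -(0.2)(0.76) = -0.152.]
Remaining roots from the quadratic factor 1 + (0.4) z + (0.76) z^2:
  Set 1 + (0.4) z + (0.76) z^2 = 0, i.e. a z^2 + b z + c = 0 with a = 0.76, b = 0.4, c = 1.
  Discriminant D = b^2 - 4ac = (0.4)^2 - 4*(0.76)*1 = 0.16 - (3.04) = -2.88.
  D < 0, so the roots are the complex-conjugate pair z = (-b +/- i sqrt(-D)) / (2a) = -0.2632 +/- 1.1165i.
  For a conjugate pair |z|^2 = z * conj(z) = (product of roots) = c/a = 1/(0.76) = 1.315789, so |z| = sqrt(1.315789) = 1.1471 for both roots.
Moduli of all roots: 5.0000, 1.1471, 1.1471.
All moduli strictly greater than 1? Yes.
Verdict: Invertible.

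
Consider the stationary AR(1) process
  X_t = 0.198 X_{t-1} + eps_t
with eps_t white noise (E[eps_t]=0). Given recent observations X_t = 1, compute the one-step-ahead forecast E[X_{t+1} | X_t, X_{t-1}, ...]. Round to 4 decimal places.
E[X_{t+1} \mid \mathcal F_t] = 0.1980

For an AR(p) model X_t = c + sum_i phi_i X_{t-i} + eps_t, the
one-step-ahead conditional mean is
  E[X_{t+1} | X_t, ...] = c + sum_i phi_i X_{t+1-i}.
Substitute known values:
  E[X_{t+1} | ...] = (0.198) * (1)
                   = 0.1980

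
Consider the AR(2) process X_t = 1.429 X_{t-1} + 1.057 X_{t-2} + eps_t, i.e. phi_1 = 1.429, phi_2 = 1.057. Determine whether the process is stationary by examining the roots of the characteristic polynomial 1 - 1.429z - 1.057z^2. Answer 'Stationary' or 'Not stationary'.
\text{Not stationary}

The AR(p) characteristic polynomial is P(z) = 1 - 1.429z - 1.057z^2.
Stationarity requires all roots to lie outside the unit circle, i.e. |z| > 1 for every root.
Set 1 + (-1.429) z + (-1.057) z^2 = 0, i.e. a z^2 + b z + c = 0 with a = -1.057, b = -1.429, c = 1.
Discriminant D = b^2 - 4ac = (-1.429)^2 - 4*(-1.057)*1 = 2.042041 - (-4.228) = 6.270041.
D >= 0, so the roots are real: z = (-b +/- sqrt(D)) / (2a) = (1.429 +/- 2.504005) / (-2.114).
  z_1 = (1.429 + 2.504005) / (-2.114) = -1.8605,   |z_1| = 1.8605.
  z_2 = (1.429 - 2.504005) / (-2.114) = 0.5085,   |z_2| = 0.5085.
Moduli of all roots: 1.8605, 0.5085.
All moduli strictly greater than 1? No.
Verdict: Not stationary.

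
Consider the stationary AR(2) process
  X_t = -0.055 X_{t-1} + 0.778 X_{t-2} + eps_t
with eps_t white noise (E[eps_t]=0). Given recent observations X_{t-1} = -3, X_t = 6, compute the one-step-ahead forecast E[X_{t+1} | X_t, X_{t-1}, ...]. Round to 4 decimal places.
E[X_{t+1} \mid \mathcal F_t] = -2.6640

For an AR(p) model X_t = c + sum_i phi_i X_{t-i} + eps_t, the
one-step-ahead conditional mean is
  E[X_{t+1} | X_t, ...] = c + sum_i phi_i X_{t+1-i}.
Substitute known values:
  E[X_{t+1} | ...] = (-0.055) * (6) + (0.778) * (-3)
                   = -2.6640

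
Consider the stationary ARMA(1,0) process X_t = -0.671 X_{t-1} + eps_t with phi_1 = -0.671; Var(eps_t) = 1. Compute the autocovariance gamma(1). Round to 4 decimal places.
\gamma(1) = -1.2205

Multiply the model equation by X_{t-k} and take expectations. With theta_0 = psi_0 = 1 and psi_j the MA(infinity) weights, this gives
  gamma(k) - sum_i phi_i gamma(k-i) = c_k,
  c_k = sigma^2 * sum_{j=k..q} theta_j psi_{j-k}   (c_k = 0 for k > q),
using gamma(-m) = gamma(m).
Pure AR (q = 0): c_0 = sigma^2 = 1, c_k = 0 for k >= 1.
Equations for k = 0 and k = 1 (AR order 1):
  gamma(0) = phi_1 gamma(1) + c_0
  gamma(1) = phi_1 gamma(0) + c_1
Substituting the second into the first: gamma(0) (1 - phi_1^2) = c_0 + phi_1 c_1, so
  gamma(0) = c_0 / (1 - phi_1^2) = 1 / (1 - (-0.671)^2) = 1 / 0.549759 = 1.818979.
  gamma(1) = phi_1 gamma(0) = (-0.671)(1.818979) = -1.220535.
Therefore gamma(1) = -1.2205 (to 4 decimal places).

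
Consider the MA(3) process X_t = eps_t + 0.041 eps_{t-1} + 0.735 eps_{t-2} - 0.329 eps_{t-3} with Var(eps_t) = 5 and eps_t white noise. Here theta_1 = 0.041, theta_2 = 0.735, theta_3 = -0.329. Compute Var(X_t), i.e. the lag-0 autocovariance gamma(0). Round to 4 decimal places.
\gamma(0) = 8.2507

For an MA(q) process X_t = eps_t + sum_i theta_i eps_{t-i} with
Var(eps_t) = sigma^2, the variance is
  gamma(0) = sigma^2 * (1 + sum_i theta_i^2).
  sum_i theta_i^2 = (0.041)^2 + (0.735)^2 + (-0.329)^2 = 0.001681 + 0.540225 + 0.108241 = 0.650147.
  gamma(0) = 5 * (1 + 0.650147) = 5 * 1.650147 = 8.250735, which rounds to 8.2507.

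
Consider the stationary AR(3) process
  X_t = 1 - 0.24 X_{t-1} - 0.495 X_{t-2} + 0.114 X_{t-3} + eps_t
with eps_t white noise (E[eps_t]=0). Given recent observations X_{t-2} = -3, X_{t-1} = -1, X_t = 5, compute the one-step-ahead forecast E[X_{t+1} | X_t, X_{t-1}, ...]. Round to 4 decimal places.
E[X_{t+1} \mid \mathcal F_t] = -0.0470

For an AR(p) model X_t = c + sum_i phi_i X_{t-i} + eps_t, the
one-step-ahead conditional mean is
  E[X_{t+1} | X_t, ...] = c + sum_i phi_i X_{t+1-i}.
Substitute known values:
  E[X_{t+1} | ...] = 1 + (-0.24) * (5) + (-0.495) * (-1) + (0.114) * (-3)
                   = -0.0470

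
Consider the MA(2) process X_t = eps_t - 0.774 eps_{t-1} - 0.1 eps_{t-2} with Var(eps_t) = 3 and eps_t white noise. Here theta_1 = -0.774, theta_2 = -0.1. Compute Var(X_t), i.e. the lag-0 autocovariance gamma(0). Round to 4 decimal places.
\gamma(0) = 4.8272

For an MA(q) process X_t = eps_t + sum_i theta_i eps_{t-i} with
Var(eps_t) = sigma^2, the variance is
  gamma(0) = sigma^2 * (1 + sum_i theta_i^2).
  sum_i theta_i^2 = (-0.774)^2 + (-0.1)^2 = 0.599076 + 0.01 = 0.609076.
  gamma(0) = 3 * (1 + 0.609076) = 3 * 1.609076 = 4.827228, which rounds to 4.8272.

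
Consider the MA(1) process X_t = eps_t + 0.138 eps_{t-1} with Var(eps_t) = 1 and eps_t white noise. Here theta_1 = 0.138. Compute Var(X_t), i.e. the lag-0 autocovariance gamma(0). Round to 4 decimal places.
\gamma(0) = 1.0190

For an MA(q) process X_t = eps_t + sum_i theta_i eps_{t-i} with
Var(eps_t) = sigma^2, the variance is
  gamma(0) = sigma^2 * (1 + sum_i theta_i^2).
  sum_i theta_i^2 = (0.138)^2 = 0.019044.
  gamma(0) = 1 * (1 + 0.019044) = 1 * 1.019044 = 1.019044, which rounds to 1.0190.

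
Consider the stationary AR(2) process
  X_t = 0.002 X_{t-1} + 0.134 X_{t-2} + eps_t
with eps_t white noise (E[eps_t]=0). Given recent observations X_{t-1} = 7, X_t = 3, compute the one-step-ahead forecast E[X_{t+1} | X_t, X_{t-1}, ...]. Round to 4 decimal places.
E[X_{t+1} \mid \mathcal F_t] = 0.9440

For an AR(p) model X_t = c + sum_i phi_i X_{t-i} + eps_t, the
one-step-ahead conditional mean is
  E[X_{t+1} | X_t, ...] = c + sum_i phi_i X_{t+1-i}.
Substitute known values:
  E[X_{t+1} | ...] = (0.002) * (3) + (0.134) * (7)
                   = 0.9440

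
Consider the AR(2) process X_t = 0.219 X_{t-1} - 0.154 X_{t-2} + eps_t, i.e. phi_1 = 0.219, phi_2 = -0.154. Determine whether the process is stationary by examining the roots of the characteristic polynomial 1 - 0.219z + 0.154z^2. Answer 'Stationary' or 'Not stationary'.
\text{Stationary}

The AR(p) characteristic polynomial is P(z) = 1 - 0.219z + 0.154z^2.
Stationarity requires all roots to lie outside the unit circle, i.e. |z| > 1 for every root.
Set 1 + (-0.219) z + (0.154) z^2 = 0, i.e. a z^2 + b z + c = 0 with a = 0.154, b = -0.219, c = 1.
Discriminant D = b^2 - 4ac = (-0.219)^2 - 4*(0.154)*1 = 0.047961 - (0.616) = -0.568039.
D < 0, so the roots are the complex-conjugate pair z = (-b +/- i sqrt(-D)) / (2a) = 0.711 +/- 2.447i.
For a conjugate pair |z|^2 = z * conj(z) = (product of roots) = c/a = 1/(0.154) = 6.493506, so |z| = sqrt(6.493506) = 2.5482 for both roots.
Moduli of all roots: 2.5482, 2.5482.
All moduli strictly greater than 1? Yes.
Verdict: Stationary.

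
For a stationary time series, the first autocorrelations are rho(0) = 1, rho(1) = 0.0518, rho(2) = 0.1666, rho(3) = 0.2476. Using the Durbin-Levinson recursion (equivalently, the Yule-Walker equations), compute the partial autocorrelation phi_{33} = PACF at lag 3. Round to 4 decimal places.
\phi_{33} = 0.2390

The PACF at lag k is phi_{kk}, the last component of the solution
to the Yule-Walker system G_k phi = r_k where
  (G_k)_{ij} = rho(|i - j|), (r_k)_i = rho(i), i,j = 1..k.
Equivalently, Durbin-Levinson gives phi_{kk} iteratively:
  phi_{11} = rho(1)
  phi_{kk} = [rho(k) - sum_{j=1..k-1} phi_{k-1,j} rho(k-j)]
            / [1 - sum_{j=1..k-1} phi_{k-1,j} rho(j)],
  phi_{k,j} = phi_{k-1,j} - phi_{kk} phi_{k-1,k-j},  j = 1..k-1.
Step k = 1:
  phi_11 = rho(1) = 0.0518.
Step k = 2:
  phi_22 = [rho(2) - phi_11 rho(1)] / [1 - phi_11 rho(1)] = [0.1666 - (0.0518)(0.0518)] / [1 - (0.0518)(0.0518)]
         = 0.16391676 / 0.99731676 = 0.164358.
  Update: phi_21 = phi_11 - phi_22 phi_11 = 0.0518 - (0.164358)(0.0518) = 0.043286.
Step k = 3:
  phi_33 = [rho(3) - phi_21 rho(2) - phi_22 rho(1)] / [1 - phi_21 rho(1) - phi_22 rho(2)]
    numerator   = 0.2476 - (0.043286)(0.1666) - (0.164358)(0.0518) = 0.23187478
    denominator = 1 - (0.043286)(0.0518) - (0.164358)(0.1666) = 0.97037577
  phi_33 = 0.23187478 / 0.97037577 = 0.239.
Therefore phi_{33} = 0.2390.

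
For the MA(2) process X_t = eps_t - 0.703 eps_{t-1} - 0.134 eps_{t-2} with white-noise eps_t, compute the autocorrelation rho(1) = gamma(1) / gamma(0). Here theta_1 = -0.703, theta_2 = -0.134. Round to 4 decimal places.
\rho(1) = -0.4026

For an MA(q) process with theta_0 = 1, the autocovariance is
  gamma(k) = sigma^2 * sum_{i=0..q-k} theta_i * theta_{i+k},
and rho(k) = gamma(k) / gamma(0). Sigma^2 cancels.
  numerator   = (1)*(-0.703) + (-0.703)*(-0.134) = -0.608798.
  denominator = (1)^2 + (-0.703)^2 + (-0.134)^2 = 1.512165.
  rho(1) = -0.608798 / 1.512165 = -0.4026.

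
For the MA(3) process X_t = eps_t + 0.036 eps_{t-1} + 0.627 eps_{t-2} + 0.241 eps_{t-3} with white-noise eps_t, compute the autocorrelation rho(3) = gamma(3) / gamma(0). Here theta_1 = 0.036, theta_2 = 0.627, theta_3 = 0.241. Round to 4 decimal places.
\rho(3) = 0.1659

For an MA(q) process with theta_0 = 1, the autocovariance is
  gamma(k) = sigma^2 * sum_{i=0..q-k} theta_i * theta_{i+k},
and rho(k) = gamma(k) / gamma(0). Sigma^2 cancels.
  numerator   = (1)*(0.241) = 0.241.
  denominator = (1)^2 + (0.036)^2 + (0.627)^2 + (0.241)^2 = 1.452506.
  rho(3) = 0.241 / 1.452506 = 0.1659.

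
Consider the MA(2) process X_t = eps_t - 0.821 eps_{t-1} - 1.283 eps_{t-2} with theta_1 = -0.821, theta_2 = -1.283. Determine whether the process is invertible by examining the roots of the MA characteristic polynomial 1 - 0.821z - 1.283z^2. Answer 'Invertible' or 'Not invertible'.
\text{Not invertible}

The MA(q) characteristic polynomial is P(z) = 1 - 0.821z - 1.283z^2.
Invertibility requires all roots to lie outside the unit circle, i.e. |z| > 1 for every root.
Set 1 + (-0.821) z + (-1.283) z^2 = 0, i.e. a z^2 + b z + c = 0 with a = -1.283, b = -0.821, c = 1.
Discriminant D = b^2 - 4ac = (-0.821)^2 - 4*(-1.283)*1 = 0.674041 - (-5.132) = 5.806041.
D >= 0, so the roots are real: z = (-b +/- sqrt(D)) / (2a) = (0.821 +/- 2.409573) / (-2.566).
  z_1 = (0.821 + 2.409573) / (-2.566) = -1.259,   |z_1| = 1.259.
  z_2 = (0.821 - 2.409573) / (-2.566) = 0.6191,   |z_2| = 0.6191.
Moduli of all roots: 1.2590, 0.6191.
All moduli strictly greater than 1? No.
Verdict: Not invertible.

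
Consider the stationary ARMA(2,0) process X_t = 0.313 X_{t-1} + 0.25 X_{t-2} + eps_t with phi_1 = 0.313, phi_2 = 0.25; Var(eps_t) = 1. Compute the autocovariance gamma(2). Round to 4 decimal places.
\gamma(2) = 0.4916

Multiply the model equation by X_{t-k} and take expectations. With theta_0 = psi_0 = 1 and psi_j the MA(infinity) weights, this gives
  gamma(k) - sum_i phi_i gamma(k-i) = c_k,
  c_k = sigma^2 * sum_{j=k..q} theta_j psi_{j-k}   (c_k = 0 for k > q),
using gamma(-m) = gamma(m).
Pure AR (q = 0): c_0 = sigma^2 = 1, c_k = 0 for k >= 1.
Equations for k = 0, 1, 2 (AR order 2, c_2 = 0):
  (E0) gamma(0) = phi_1 gamma(1) + phi_2 gamma(2) + c_0
  (E1) gamma(1) = phi_1 gamma(0) + phi_2 gamma(1) + c_1
  (E2) gamma(2) = phi_1 gamma(1) + phi_2 gamma(0)
From (E1): gamma(1) = A gamma(0) + B with
  A = phi_1 / (1 - phi_2) = 0.313 / 0.75 = 0.417333,   B = c_1 / (1 - phi_2) = 0 / 0.75 = 0.
Insert (E2) into (E0): gamma(0) (1 - phi_2^2) = phi_1 (1 + phi_2) gamma(1) + c_0.
  phi_1 (1 + phi_2) = (0.313)(1.25) = 0.39125,   1 - phi_2^2 = 0.9375.
Replace gamma(1) by A gamma(0) + B and collect gamma(0):
  gamma(0) [0.9375 - (0.39125)(0.417333)] = c_0 = 1
  gamma(0) * 0.774218 = 1
  gamma(0) = 1 / 0.774218 = 1.291625.
  gamma(1) = A gamma(0) = (0.417333)(1.291625) = 0.539038.
  gamma(2) = phi_1 gamma(1) + phi_2 gamma(0) = (0.313)(0.539038) + (0.25)(1.291625) = 0.491625.
Therefore gamma(2) = 0.4916 (to 4 decimal places).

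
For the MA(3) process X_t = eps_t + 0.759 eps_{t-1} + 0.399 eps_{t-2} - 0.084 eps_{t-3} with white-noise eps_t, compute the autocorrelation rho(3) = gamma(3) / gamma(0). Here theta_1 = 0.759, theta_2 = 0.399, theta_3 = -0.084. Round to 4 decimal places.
\rho(3) = -0.0482

For an MA(q) process with theta_0 = 1, the autocovariance is
  gamma(k) = sigma^2 * sum_{i=0..q-k} theta_i * theta_{i+k},
and rho(k) = gamma(k) / gamma(0). Sigma^2 cancels.
  numerator   = (1)*(-0.084) = -0.084.
  denominator = (1)^2 + (0.759)^2 + (0.399)^2 + (-0.084)^2 = 1.742338.
  rho(3) = -0.084 / 1.742338 = -0.0482.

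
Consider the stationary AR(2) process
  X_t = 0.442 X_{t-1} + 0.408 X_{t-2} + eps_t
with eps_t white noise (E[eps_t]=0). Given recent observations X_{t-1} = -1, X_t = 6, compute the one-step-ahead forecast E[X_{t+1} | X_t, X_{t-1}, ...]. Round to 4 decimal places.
E[X_{t+1} \mid \mathcal F_t] = 2.2440

For an AR(p) model X_t = c + sum_i phi_i X_{t-i} + eps_t, the
one-step-ahead conditional mean is
  E[X_{t+1} | X_t, ...] = c + sum_i phi_i X_{t+1-i}.
Substitute known values:
  E[X_{t+1} | ...] = (0.442) * (6) + (0.408) * (-1)
                   = 2.2440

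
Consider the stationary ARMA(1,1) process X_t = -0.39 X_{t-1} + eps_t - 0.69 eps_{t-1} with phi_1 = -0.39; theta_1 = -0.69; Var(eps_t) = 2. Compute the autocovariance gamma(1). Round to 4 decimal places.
\gamma(1) = -3.2330

Multiply the model equation by X_{t-k} and take expectations. With theta_0 = psi_0 = 1 and psi_j the MA(infinity) weights, this gives
  gamma(k) - sum_i phi_i gamma(k-i) = c_k,
  c_k = sigma^2 * sum_{j=k..q} theta_j psi_{j-k}   (c_k = 0 for k > q),
using gamma(-m) = gamma(m).
psi-weights needed (psi_j = theta_j + sum_i phi_i psi_{j-i}):
  psi_1 = theta_1 + phi_1 = -0.69 + (-0.39) = -1.08
Right-hand sides:
  c_0 = sigma^2 (1 + theta_1 psi_1) = 2 * (1 + (-0.69)(-1.08)) = 2 * 1.7452 = 3.4904
  c_1 = sigma^2 theta_1 = 2 * (-0.69) = -1.38
  c_2 = 0
Equations for k = 0 and k = 1 (AR order 1):
  gamma(0) = phi_1 gamma(1) + c_0
  gamma(1) = phi_1 gamma(0) + c_1
Substituting the second into the first: gamma(0) (1 - phi_1^2) = c_0 + phi_1 c_1, so
  gamma(0) = (c_0 + phi_1 c_1) / (1 - phi_1^2) = (3.4904 + (-0.39)(-1.38)) / (1 - (-0.39)^2) = 4.0286 / 0.8479 = 4.751268.
  gamma(1) = phi_1 gamma(0) + c_1 = (-0.39)(4.751268) + (-1.38) = -3.232994.
Therefore gamma(1) = -3.2330 (to 4 decimal places).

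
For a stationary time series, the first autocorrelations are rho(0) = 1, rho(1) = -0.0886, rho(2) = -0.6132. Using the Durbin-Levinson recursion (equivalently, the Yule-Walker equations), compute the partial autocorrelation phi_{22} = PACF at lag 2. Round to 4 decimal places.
\phi_{22} = -0.6260

The PACF at lag k is phi_{kk}, the last component of the solution
to the Yule-Walker system G_k phi = r_k where
  (G_k)_{ij} = rho(|i - j|), (r_k)_i = rho(i), i,j = 1..k.
Equivalently, Durbin-Levinson gives phi_{kk} iteratively:
  phi_{11} = rho(1)
  phi_{kk} = [rho(k) - sum_{j=1..k-1} phi_{k-1,j} rho(k-j)]
            / [1 - sum_{j=1..k-1} phi_{k-1,j} rho(j)],
  phi_{k,j} = phi_{k-1,j} - phi_{kk} phi_{k-1,k-j},  j = 1..k-1.
Step k = 1:
  phi_11 = rho(1) = -0.0886.
Step k = 2:
  phi_22 = [rho(2) - phi_11 rho(1)] / [1 - phi_11 rho(1)] = [-0.6132 - (-0.0886)(-0.0886)] / [1 - (-0.0886)(-0.0886)]
         = -0.62104996 / 0.99215004 = -0.626.
Therefore phi_{22} = -0.6260.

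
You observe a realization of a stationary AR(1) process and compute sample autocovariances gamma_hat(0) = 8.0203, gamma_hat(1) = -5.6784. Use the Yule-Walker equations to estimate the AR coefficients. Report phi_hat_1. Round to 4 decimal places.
\hat\phi_{1} = -0.7080

The Yule-Walker equations for an AR(p) process read, in matrix form,
  Gamma_p phi = r_p,   with   (Gamma_p)_{ij} = gamma(|i - j|),
                       (r_p)_i = gamma(i),   i,j = 1..p.
Substitute the sample gammas (Toeplitz matrix and right-hand side of size 1):
  Gamma_p = [[8.0203]]
  r_p     = [-5.6784]
With p = 1 this is the single equation gamma(0) phi_1 = gamma(1):
  phi_hat_1 = gamma(1) / gamma(0) = -5.6784 / 8.0203 = -0.7080.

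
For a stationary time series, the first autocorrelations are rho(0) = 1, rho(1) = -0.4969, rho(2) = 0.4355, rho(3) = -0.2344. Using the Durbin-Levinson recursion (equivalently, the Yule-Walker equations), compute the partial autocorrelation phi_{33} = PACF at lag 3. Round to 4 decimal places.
\phi_{33} = 0.0740

The PACF at lag k is phi_{kk}, the last component of the solution
to the Yule-Walker system G_k phi = r_k where
  (G_k)_{ij} = rho(|i - j|), (r_k)_i = rho(i), i,j = 1..k.
Equivalently, Durbin-Levinson gives phi_{kk} iteratively:
  phi_{11} = rho(1)
  phi_{kk} = [rho(k) - sum_{j=1..k-1} phi_{k-1,j} rho(k-j)]
            / [1 - sum_{j=1..k-1} phi_{k-1,j} rho(j)],
  phi_{k,j} = phi_{k-1,j} - phi_{kk} phi_{k-1,k-j},  j = 1..k-1.
Step k = 1:
  phi_11 = rho(1) = -0.4969.
Step k = 2:
  phi_22 = [rho(2) - phi_11 rho(1)] / [1 - phi_11 rho(1)] = [0.4355 - (-0.4969)(-0.4969)] / [1 - (-0.4969)(-0.4969)]
         = 0.18859039 / 0.75309039 = 0.250422.
  Update: phi_21 = phi_11 - phi_22 phi_11 = -0.4969 - (0.250422)(-0.4969) = -0.372465.
Step k = 3:
  phi_33 = [rho(3) - phi_21 rho(2) - phi_22 rho(1)] / [1 - phi_21 rho(1) - phi_22 rho(2)]
    numerator   = -0.2344 - (-0.372465)(0.4355) - (0.250422)(-0.4969) = 0.05224333
    denominator = 1 - (-0.372465)(-0.4969) - (0.250422)(0.4355) = 0.70586321
  phi_33 = 0.05224333 / 0.70586321 = 0.074.
Therefore phi_{33} = 0.0740.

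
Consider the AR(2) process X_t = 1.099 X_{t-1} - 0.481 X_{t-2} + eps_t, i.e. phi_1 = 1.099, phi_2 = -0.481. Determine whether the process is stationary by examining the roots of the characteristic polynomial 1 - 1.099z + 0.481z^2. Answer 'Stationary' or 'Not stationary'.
\text{Stationary}

The AR(p) characteristic polynomial is P(z) = 1 - 1.099z + 0.481z^2.
Stationarity requires all roots to lie outside the unit circle, i.e. |z| > 1 for every root.
Set 1 + (-1.099) z + (0.481) z^2 = 0, i.e. a z^2 + b z + c = 0 with a = 0.481, b = -1.099, c = 1.
Discriminant D = b^2 - 4ac = (-1.099)^2 - 4*(0.481)*1 = 1.207801 - (1.924) = -0.716199.
D < 0, so the roots are the complex-conjugate pair z = (-b +/- i sqrt(-D)) / (2a) = 1.1424 +/- 0.8797i.
For a conjugate pair |z|^2 = z * conj(z) = (product of roots) = c/a = 1/(0.481) = 2.079002, so |z| = sqrt(2.079002) = 1.4419 for both roots.
Moduli of all roots: 1.4419, 1.4419.
All moduli strictly greater than 1? Yes.
Verdict: Stationary.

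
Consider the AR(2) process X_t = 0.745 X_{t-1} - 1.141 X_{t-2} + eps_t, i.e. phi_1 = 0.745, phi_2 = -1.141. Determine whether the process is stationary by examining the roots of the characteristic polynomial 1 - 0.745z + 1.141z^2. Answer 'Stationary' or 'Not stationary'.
\text{Not stationary}

The AR(p) characteristic polynomial is P(z) = 1 - 0.745z + 1.141z^2.
Stationarity requires all roots to lie outside the unit circle, i.e. |z| > 1 for every root.
Set 1 + (-0.745) z + (1.141) z^2 = 0, i.e. a z^2 + b z + c = 0 with a = 1.141, b = -0.745, c = 1.
Discriminant D = b^2 - 4ac = (-0.745)^2 - 4*(1.141)*1 = 0.555025 - (4.564) = -4.008975.
D < 0, so the roots are the complex-conjugate pair z = (-b +/- i sqrt(-D)) / (2a) = 0.3265 +/- 0.8774i.
For a conjugate pair |z|^2 = z * conj(z) = (product of roots) = c/a = 1/(1.141) = 0.876424, so |z| = sqrt(0.876424) = 0.9362 for both roots.
Moduli of all roots: 0.9362, 0.9362.
All moduli strictly greater than 1? No.
Verdict: Not stationary.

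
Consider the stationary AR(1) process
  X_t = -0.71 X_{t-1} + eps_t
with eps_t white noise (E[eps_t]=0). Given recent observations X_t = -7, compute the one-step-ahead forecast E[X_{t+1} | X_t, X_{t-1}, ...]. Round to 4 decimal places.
E[X_{t+1} \mid \mathcal F_t] = 4.9700

For an AR(p) model X_t = c + sum_i phi_i X_{t-i} + eps_t, the
one-step-ahead conditional mean is
  E[X_{t+1} | X_t, ...] = c + sum_i phi_i X_{t+1-i}.
Substitute known values:
  E[X_{t+1} | ...] = (-0.71) * (-7)
                   = 4.9700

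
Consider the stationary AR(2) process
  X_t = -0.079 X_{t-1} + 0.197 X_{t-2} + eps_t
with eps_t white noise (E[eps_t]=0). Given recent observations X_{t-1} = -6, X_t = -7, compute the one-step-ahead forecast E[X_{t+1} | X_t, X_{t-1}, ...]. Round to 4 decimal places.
E[X_{t+1} \mid \mathcal F_t] = -0.6290

For an AR(p) model X_t = c + sum_i phi_i X_{t-i} + eps_t, the
one-step-ahead conditional mean is
  E[X_{t+1} | X_t, ...] = c + sum_i phi_i X_{t+1-i}.
Substitute known values:
  E[X_{t+1} | ...] = (-0.079) * (-7) + (0.197) * (-6)
                   = -0.6290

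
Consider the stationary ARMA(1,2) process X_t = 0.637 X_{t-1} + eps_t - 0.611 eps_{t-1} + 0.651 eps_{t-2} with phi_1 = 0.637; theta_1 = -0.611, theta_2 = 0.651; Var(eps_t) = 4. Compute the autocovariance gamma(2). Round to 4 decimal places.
\gamma(2) = 3.9317

Multiply the model equation by X_{t-k} and take expectations. With theta_0 = psi_0 = 1 and psi_j the MA(infinity) weights, this gives
  gamma(k) - sum_i phi_i gamma(k-i) = c_k,
  c_k = sigma^2 * sum_{j=k..q} theta_j psi_{j-k}   (c_k = 0 for k > q),
using gamma(-m) = gamma(m).
psi-weights needed (psi_j = theta_j + sum_i phi_i psi_{j-i}):
  psi_1 = theta_1 + phi_1 = -0.611 + (0.637) = 0.026
  psi_2 = theta_2 + phi_1 psi_1 = 0.651 + (0.637)(0.026) = 0.667562
Right-hand sides:
  c_0 = sigma^2 (1 + theta_1 psi_1 + theta_2 psi_2) = 4 * (1 + (-0.611)(0.026) + (0.651)(0.667562)) = 4 * 1.418697 = 5.674787
  c_1 = sigma^2 (theta_1 + theta_2 psi_1) = 4 * (-0.611 + (0.651)(0.026)) = -2.376296
  c_2 = sigma^2 theta_2 = 4 * (0.651) = 2.604
Equations for k = 0 and k = 1 (AR order 1):
  gamma(0) = phi_1 gamma(1) + c_0
  gamma(1) = phi_1 gamma(0) + c_1
Substituting the second into the first: gamma(0) (1 - phi_1^2) = c_0 + phi_1 c_1, so
  gamma(0) = (c_0 + phi_1 c_1) / (1 - phi_1^2) = (5.674787 + (0.637)(-2.376296)) / (1 - (0.637)^2) = 4.161087 / 0.594231 = 7.002474.
  gamma(1) = phi_1 gamma(0) + c_1 = (0.637)(7.002474) + (-2.376296) = 2.08428.
For k = 2: gamma(2) = phi_1 gamma(1) + c_2
  = (0.637)(2.08428) + (2.604) = 3.931686.
Therefore gamma(2) = 3.9317 (to 4 decimal places).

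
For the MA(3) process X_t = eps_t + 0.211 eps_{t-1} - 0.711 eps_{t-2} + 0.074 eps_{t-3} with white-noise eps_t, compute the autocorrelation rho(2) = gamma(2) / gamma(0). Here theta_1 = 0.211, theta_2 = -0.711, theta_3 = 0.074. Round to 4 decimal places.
\rho(2) = -0.4470

For an MA(q) process with theta_0 = 1, the autocovariance is
  gamma(k) = sigma^2 * sum_{i=0..q-k} theta_i * theta_{i+k},
and rho(k) = gamma(k) / gamma(0). Sigma^2 cancels.
  numerator   = (1)*(-0.711) + (0.211)*(0.074) = -0.695386.
  denominator = (1)^2 + (0.211)^2 + (-0.711)^2 + (0.074)^2 = 1.555518.
  rho(2) = -0.695386 / 1.555518 = -0.4470.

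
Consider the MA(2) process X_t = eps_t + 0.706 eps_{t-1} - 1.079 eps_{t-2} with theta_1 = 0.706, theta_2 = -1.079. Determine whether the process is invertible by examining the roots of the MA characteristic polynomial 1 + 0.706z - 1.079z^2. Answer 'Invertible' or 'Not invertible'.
\text{Not invertible}

The MA(q) characteristic polynomial is P(z) = 1 + 0.706z - 1.079z^2.
Invertibility requires all roots to lie outside the unit circle, i.e. |z| > 1 for every root.
Set 1 + (0.706) z + (-1.079) z^2 = 0, i.e. a z^2 + b z + c = 0 with a = -1.079, b = 0.706, c = 1.
Discriminant D = b^2 - 4ac = (0.706)^2 - 4*(-1.079)*1 = 0.498436 - (-4.316) = 4.814436.
D >= 0, so the roots are real: z = (-b +/- sqrt(D)) / (2a) = (-0.706 +/- 2.194182) / (-2.158).
  z_1 = (-0.706 + 2.194182) / (-2.158) = -0.6896,   |z_1| = 0.6896.
  z_2 = (-0.706 - 2.194182) / (-2.158) = 1.3439,   |z_2| = 1.3439.
Moduli of all roots: 0.6896, 1.3439.
All moduli strictly greater than 1? No.
Verdict: Not invertible.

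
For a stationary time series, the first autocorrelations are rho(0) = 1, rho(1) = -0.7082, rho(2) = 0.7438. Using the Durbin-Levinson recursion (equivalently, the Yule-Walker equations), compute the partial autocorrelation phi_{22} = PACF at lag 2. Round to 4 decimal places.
\phi_{22} = 0.4860

The PACF at lag k is phi_{kk}, the last component of the solution
to the Yule-Walker system G_k phi = r_k where
  (G_k)_{ij} = rho(|i - j|), (r_k)_i = rho(i), i,j = 1..k.
Equivalently, Durbin-Levinson gives phi_{kk} iteratively:
  phi_{11} = rho(1)
  phi_{kk} = [rho(k) - sum_{j=1..k-1} phi_{k-1,j} rho(k-j)]
            / [1 - sum_{j=1..k-1} phi_{k-1,j} rho(j)],
  phi_{k,j} = phi_{k-1,j} - phi_{kk} phi_{k-1,k-j},  j = 1..k-1.
Step k = 1:
  phi_11 = rho(1) = -0.7082.
Step k = 2:
  phi_22 = [rho(2) - phi_11 rho(1)] / [1 - phi_11 rho(1)] = [0.7438 - (-0.7082)(-0.7082)] / [1 - (-0.7082)(-0.7082)]
         = 0.24225276 / 0.49845276 = 0.486.
Therefore phi_{22} = 0.4860.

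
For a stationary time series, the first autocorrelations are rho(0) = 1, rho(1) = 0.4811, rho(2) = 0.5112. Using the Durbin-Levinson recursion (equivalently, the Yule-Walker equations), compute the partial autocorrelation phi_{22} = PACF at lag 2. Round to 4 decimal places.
\phi_{22} = 0.3640

The PACF at lag k is phi_{kk}, the last component of the solution
to the Yule-Walker system G_k phi = r_k where
  (G_k)_{ij} = rho(|i - j|), (r_k)_i = rho(i), i,j = 1..k.
Equivalently, Durbin-Levinson gives phi_{kk} iteratively:
  phi_{11} = rho(1)
  phi_{kk} = [rho(k) - sum_{j=1..k-1} phi_{k-1,j} rho(k-j)]
            / [1 - sum_{j=1..k-1} phi_{k-1,j} rho(j)],
  phi_{k,j} = phi_{k-1,j} - phi_{kk} phi_{k-1,k-j},  j = 1..k-1.
Step k = 1:
  phi_11 = rho(1) = 0.4811.
Step k = 2:
  phi_22 = [rho(2) - phi_11 rho(1)] / [1 - phi_11 rho(1)] = [0.5112 - (0.4811)(0.4811)] / [1 - (0.4811)(0.4811)]
         = 0.27974279 / 0.76854279 = 0.364.
Therefore phi_{22} = 0.3640.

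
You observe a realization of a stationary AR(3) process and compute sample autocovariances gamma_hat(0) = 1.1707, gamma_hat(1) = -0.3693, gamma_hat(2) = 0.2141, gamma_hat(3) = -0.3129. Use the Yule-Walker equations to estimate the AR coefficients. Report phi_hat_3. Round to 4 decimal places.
\hat\phi_{3} = -0.2080

The Yule-Walker equations for an AR(p) process read, in matrix form,
  Gamma_p phi = r_p,   with   (Gamma_p)_{ij} = gamma(|i - j|),
                       (r_p)_i = gamma(i),   i,j = 1..p.
Substitute the sample gammas (Toeplitz matrix and right-hand side of size 3):
  Gamma_p = [[1.1707, -0.3693, 0.2141], [-0.3693, 1.1707, -0.3693], [0.2141, -0.3693, 1.1707]]
  r_p     = [-0.3693, 0.2141, -0.3129]
Written out (R1..R3):
  (R1) 1.1707 phi_1 - 0.3693 phi_2 + 0.2141 phi_3 = -0.3693
  (R2) -0.3693 phi_1 + 1.1707 phi_2 - 0.3693 phi_3 = 0.2141
  (R3) 0.2141 phi_1 - 0.3693 phi_2 + 1.1707 phi_3 = -0.3129
Gaussian elimination:
  R2 <- R2 - (-0.3693/1.1707) R1 = R2 - (-0.315452) R1:  1.054203 phi_2 - 0.301762 phi_3 = 0.097603
  R3 <- R3 - (0.2141/1.1707) R1 = R3 - (0.182882) R1:  -0.301762 phi_2 + 1.131545 phi_3 = -0.245362
  R3 <- R3 - (-0.301762/1.054203) R2 = R3 - (-0.286246) R2:  1.045167 phi_3 = -0.217423
Back-substitution:
  phi_hat_3 = -0.217423 / 1.045167 = -0.208027
  phi_hat_2 = (0.097603 - (-0.301762)(-0.208027)) / 1.054203 = 0.033038
  phi_hat_1 = (-0.3693 - (-0.3693)(0.033038) - (0.2141)(-0.208027)) / 1.1707 = -0.266986
So phi_hat = [-0.2670, 0.0330, -0.2080].
Therefore phi_hat_3 = -0.2080.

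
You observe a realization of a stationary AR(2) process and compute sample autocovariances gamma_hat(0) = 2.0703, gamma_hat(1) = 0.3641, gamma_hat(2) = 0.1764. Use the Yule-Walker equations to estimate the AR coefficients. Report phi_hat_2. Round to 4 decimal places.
\hat\phi_{2} = 0.0560

The Yule-Walker equations for an AR(p) process read, in matrix form,
  Gamma_p phi = r_p,   with   (Gamma_p)_{ij} = gamma(|i - j|),
                       (r_p)_i = gamma(i),   i,j = 1..p.
Substitute the sample gammas (Toeplitz matrix and right-hand side of size 2):
  Gamma_p = [[2.0703, 0.3641], [0.3641, 2.0703]]
  r_p     = [0.3641, 0.1764]
Written out:
  2.0703 phi_1 + 0.3641 phi_2 = 0.3641
  0.3641 phi_1 + 2.0703 phi_2 = 0.1764
Solve by Cramer's rule:
  det = gamma(0)^2 - gamma(1)^2 = (2.0703)^2 - (0.3641)^2 = 4.28614209 - 0.13256881 = 4.15357328
  phi_hat_1 = [gamma(1) gamma(0) - gamma(1) gamma(2)] / det = [(0.3641)(2.0703) - (0.3641)(0.1764)] / 4.15357328 = 0.68956899 / 4.15357328 = 0.166
  phi_hat_2 = [gamma(0) gamma(2) - gamma(1)^2] / det = [(2.0703)(0.1764) - (0.3641)^2] / 4.15357328 = 0.23263211 / 4.15357328 = 0.056
So phi_hat = [0.1660, 0.0560].
Therefore phi_hat_2 = 0.0560.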